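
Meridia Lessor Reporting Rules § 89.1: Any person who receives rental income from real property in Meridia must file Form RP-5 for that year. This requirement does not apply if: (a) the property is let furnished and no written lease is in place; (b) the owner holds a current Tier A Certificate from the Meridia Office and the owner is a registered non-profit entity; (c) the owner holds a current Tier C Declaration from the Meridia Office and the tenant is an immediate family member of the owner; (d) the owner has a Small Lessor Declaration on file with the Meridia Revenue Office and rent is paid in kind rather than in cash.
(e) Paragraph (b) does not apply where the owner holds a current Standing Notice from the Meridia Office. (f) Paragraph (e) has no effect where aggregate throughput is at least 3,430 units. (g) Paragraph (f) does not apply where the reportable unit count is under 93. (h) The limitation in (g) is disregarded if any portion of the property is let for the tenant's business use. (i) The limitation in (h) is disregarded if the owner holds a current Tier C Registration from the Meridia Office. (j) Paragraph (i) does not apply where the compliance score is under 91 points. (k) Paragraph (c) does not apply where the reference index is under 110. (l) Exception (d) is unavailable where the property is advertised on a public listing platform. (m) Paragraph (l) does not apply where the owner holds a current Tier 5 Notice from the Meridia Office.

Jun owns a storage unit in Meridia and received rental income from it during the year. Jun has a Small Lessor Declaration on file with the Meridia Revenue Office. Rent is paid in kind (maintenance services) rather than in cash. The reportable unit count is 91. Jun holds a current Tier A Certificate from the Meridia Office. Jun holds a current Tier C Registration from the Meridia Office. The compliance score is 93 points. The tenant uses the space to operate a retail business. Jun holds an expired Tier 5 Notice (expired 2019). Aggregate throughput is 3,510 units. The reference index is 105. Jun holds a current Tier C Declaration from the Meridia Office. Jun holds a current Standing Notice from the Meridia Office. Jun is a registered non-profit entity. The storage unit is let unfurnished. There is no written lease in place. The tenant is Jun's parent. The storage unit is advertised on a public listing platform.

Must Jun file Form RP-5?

Yes — Jun must file Form RP-5.

Exception (a) fails — the property is let unfurnished.
All of (b)'s requirements are met (a current Tier A Certificate is held; Jun is a registered non-profit). However, paragraphs (e)–(j) must be considered: (e) is engaged — a current Standing Notice is held. (f) applies (aggregate throughput is 3,510 units, meeting the 3,430 units threshold), but is overridden by (g): (g) is triggered — the reportable unit count is 91, under the 93 limit. (h) would limit (g) — the space is let for business use — but (i) sets (h) aside: (i) is triggered — a current Tier C Registration is held. (j), which would lift (i), is not triggered — the compliance score is 93 points, not under 91 points. (b) is therefore removed.
Exception (c) is satisfied on its face — a current Tier C Declaration is held; the tenant is an immediate family member. Turning to paragraph (k): (k) is triggered — the reference index is 105, under the 110 limit. So (c) is unavailable.
All of (d)'s requirements are met (a Small Lessor Declaration is on file; rent is paid in kind). However, paragraphs (l)–(m) must be considered: (l) operates against (d): the property is publicly advertised. (m), which would lift (l), does not operate here — no current Tier 5 Notice is held. So (d) is unavailable.
Every exception is unavailable, so the rule governs.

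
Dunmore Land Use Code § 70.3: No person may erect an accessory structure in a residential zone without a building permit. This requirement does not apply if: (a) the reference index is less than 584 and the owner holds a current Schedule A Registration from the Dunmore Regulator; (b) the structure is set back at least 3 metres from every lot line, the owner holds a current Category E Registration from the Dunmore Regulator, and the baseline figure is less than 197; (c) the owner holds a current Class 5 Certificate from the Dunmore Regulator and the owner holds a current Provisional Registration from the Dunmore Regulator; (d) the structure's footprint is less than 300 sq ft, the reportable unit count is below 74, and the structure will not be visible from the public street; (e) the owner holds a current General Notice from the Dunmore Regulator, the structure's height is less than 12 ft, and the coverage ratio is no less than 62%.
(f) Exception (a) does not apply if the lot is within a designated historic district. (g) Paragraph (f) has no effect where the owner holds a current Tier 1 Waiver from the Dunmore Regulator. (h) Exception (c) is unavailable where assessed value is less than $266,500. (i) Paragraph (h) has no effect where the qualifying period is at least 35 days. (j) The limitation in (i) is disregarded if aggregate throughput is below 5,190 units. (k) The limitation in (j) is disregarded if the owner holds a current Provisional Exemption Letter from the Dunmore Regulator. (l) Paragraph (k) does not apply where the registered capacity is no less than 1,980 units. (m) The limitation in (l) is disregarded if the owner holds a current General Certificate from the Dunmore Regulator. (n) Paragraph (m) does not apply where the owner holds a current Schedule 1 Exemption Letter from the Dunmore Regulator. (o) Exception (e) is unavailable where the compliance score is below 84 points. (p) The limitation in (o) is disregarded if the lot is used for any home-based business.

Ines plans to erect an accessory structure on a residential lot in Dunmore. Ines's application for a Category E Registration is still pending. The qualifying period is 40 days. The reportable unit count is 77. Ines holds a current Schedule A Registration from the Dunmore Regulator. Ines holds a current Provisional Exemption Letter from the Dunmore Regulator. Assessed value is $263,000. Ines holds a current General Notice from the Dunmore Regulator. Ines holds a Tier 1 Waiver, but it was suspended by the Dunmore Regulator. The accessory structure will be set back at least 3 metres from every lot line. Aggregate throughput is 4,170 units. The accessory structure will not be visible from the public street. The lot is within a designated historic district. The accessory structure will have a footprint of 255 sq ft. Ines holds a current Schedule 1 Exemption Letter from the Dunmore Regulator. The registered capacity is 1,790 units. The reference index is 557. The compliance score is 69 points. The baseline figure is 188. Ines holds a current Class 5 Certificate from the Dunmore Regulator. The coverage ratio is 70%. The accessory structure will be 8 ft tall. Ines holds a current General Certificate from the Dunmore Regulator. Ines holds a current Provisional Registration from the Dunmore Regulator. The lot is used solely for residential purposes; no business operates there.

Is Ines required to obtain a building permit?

Exception (a)'s conditions are all satisfied: the reference index is 557, less than the 584 limit; a current Schedule A Registration is held. Turning to paragraphs (f)–(g): (f) operates — the lot is in a historic district. (g) is not triggered (the Tier 1 Waiver is not current), so (f) stands. (a) is therefore removed.
Exception (b) fails — no current Category E Registration is held.
Exception (c) is satisfied on its face — a current Class 5 Certificate is held; a current Provisional Registration is held. Under paragraphs (h)–(n): (h) is engaged (assessed value is $263,000, less than the $266,500 limit), but yields to (i): (i) operates against (h): the qualifying period is 40 days, meeting the 35 days threshold. (j) would limit (i) — aggregate throughput is 4,170 units, below the 5,190 units limit — but (k) sets (j) aside: (k) operates against (j): a current Provisional Exemption Letter is held. (l) is inapplicable (the registered capacity is 1,790 units, short of 1,980 units), so (k) stands. So (c) applies.
Exception (d) requires that the reportable unit count is below 74; but the reportable unit count is 77, not below 74, so (d) is unavailable.
Exception (e)'s conditions are all satisfied: a current General Notice is held; the structure's height is 8 ft, less than the 12 ft limit; the coverage ratio is 70%, meeting the 62% threshold. Turning to paragraphs (o)–(p): (o) operates — the compliance score is 69 points, below the 84 points limit. (p) is not engaged (the lot is solely residential), so (o) stands. Exception (e) does not apply.

No — exception (c) applies; Ines does not need a building permit.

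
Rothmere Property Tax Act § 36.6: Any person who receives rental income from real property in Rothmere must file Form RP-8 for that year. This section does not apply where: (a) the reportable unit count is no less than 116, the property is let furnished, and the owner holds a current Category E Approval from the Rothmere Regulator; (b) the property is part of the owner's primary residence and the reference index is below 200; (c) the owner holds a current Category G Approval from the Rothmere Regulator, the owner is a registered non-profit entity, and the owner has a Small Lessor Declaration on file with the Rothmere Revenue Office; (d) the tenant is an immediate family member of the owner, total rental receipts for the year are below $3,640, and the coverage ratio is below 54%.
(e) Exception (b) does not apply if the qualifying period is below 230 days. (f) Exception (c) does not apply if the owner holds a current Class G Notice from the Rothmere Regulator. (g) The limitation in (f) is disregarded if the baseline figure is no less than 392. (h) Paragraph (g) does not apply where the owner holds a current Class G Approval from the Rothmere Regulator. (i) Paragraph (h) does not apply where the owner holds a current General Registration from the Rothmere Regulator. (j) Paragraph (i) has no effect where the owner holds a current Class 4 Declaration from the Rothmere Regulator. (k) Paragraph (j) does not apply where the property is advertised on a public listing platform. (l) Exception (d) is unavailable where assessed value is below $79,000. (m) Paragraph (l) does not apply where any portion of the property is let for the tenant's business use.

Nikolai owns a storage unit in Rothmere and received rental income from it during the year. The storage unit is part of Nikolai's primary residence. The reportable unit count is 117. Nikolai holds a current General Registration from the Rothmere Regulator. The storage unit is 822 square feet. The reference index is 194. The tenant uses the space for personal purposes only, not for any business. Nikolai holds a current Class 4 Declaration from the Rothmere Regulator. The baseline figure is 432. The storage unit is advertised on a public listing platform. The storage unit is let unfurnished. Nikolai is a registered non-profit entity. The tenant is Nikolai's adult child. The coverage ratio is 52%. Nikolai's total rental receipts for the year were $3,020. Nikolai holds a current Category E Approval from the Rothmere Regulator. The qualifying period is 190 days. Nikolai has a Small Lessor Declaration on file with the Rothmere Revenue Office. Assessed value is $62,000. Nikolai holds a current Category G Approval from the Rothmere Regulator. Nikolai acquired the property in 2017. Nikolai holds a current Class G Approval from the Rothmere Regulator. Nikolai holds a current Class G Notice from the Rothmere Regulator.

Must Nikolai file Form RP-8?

Exception (a) fails — the property is let unfurnished.
All of (b)'s requirements are met (the storage unit is part of the primary residence; the reference index is 194, below the 200 limit). However, paragraph (e) must be considered: (e) operates against (b): the qualifying period is 190 days, below the 230 days limit. (b) is therefore removed.
Exception (c)'s conditions are all satisfied: a current Category G Approval is held; Nikolai is a registered non-profit; a Small Lessor Declaration is on file. Applying paragraphs (f)–(k): (f) would limit (c) — a current Class G Notice is held — but (g) sets (f) aside: (g) operates against (f): the baseline figure is 432, meeting the 392 threshold. (h) would limit (g) — a current Class G Approval is held — but (i) sets (h) aside: (i) is triggered — a current General Registration is held. (j) is engaged (a current Class 4 Declaration is held), but yields to (k): (k) operates against (j): the property is publicly advertised. Exception (c) stands.
Exception (d) is satisfied on its face — the tenant is an immediate family member; total rental receipts for the year are $3,020, below the $3,640 limit; the coverage ratio is 52%, below the 54% limit. But: (l) operates against (d): assessed value is $62,000, below the $79,000 limit. (m) is not engaged (the space is used for personal purposes only), so (l) stands. (d) is therefore removed.

No — exception (c) applies; Nikolai is not required to file Form RP-8.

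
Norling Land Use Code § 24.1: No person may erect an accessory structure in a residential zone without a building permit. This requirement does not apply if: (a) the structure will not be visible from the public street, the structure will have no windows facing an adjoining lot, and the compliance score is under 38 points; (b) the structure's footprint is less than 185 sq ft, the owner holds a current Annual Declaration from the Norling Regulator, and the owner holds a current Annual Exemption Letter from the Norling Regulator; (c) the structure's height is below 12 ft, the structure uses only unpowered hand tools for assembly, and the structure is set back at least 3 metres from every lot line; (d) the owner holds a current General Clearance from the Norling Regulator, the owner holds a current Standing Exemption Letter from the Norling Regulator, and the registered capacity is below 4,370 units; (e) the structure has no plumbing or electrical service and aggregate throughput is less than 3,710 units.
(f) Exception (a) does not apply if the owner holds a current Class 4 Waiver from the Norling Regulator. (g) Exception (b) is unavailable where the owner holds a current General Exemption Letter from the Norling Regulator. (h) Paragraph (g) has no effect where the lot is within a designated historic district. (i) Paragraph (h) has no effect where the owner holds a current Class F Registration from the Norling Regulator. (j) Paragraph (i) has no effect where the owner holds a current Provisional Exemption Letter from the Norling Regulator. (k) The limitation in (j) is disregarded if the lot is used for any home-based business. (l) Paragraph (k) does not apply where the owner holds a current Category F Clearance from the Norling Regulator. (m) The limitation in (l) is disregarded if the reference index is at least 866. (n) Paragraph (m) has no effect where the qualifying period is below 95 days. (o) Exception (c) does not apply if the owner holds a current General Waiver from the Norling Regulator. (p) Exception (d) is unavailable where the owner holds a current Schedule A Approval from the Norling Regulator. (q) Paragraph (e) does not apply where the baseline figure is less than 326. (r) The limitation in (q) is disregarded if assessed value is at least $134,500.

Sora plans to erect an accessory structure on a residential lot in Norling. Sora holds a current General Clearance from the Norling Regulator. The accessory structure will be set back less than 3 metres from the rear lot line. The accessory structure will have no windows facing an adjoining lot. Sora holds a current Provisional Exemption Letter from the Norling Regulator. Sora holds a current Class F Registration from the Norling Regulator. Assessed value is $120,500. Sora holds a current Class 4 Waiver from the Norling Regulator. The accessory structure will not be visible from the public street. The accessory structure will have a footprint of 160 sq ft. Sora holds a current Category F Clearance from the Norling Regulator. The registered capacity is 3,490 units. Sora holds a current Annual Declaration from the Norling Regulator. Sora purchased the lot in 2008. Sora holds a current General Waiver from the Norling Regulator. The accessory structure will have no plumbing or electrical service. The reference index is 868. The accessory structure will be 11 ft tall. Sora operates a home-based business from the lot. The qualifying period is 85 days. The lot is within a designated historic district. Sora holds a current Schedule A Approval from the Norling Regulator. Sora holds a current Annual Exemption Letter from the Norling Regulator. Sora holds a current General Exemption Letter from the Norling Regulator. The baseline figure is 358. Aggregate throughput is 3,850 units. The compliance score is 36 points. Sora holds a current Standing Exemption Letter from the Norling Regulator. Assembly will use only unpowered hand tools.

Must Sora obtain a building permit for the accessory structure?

All of (a)'s requirements are met (the structure will not be visible from the street; no windows face an adjoining lot; the compliance score is 36 points, under the 38 points limit). But applying paragraph (f): (f) operates against (a): a current Class 4 Waiver is held. Exception (a) does not apply.
Exception (b) is satisfied on its face — the structure's footprint is 160 sq ft, less than the 185 sq ft limit; a current Annual Declaration is held; a current Annual Exemption Letter is held. As to paragraphs (g)–(n): (g) would limit (b) — a current General Exemption Letter is held — but (h) sets (g) aside: (h) operates against (g): the lot is in a historic district. (i) operates (a current Class F Registration is held), but yields to (j): (j) is engaged — a current Provisional Exemption Letter is held. (k) is engaged (a home-based business operates on the lot), but is itself disapplied by (l): (l) operates against (k): a current Category F Clearance is held. (m) operates (the reference index is 868, meeting the 866 threshold), but is overridden by (n): (n) is engaged — the qualifying period is 85 days, below the 95 days limit. (b) remains available.
Exception (c) fails — the rear setback is under 3 m.
Exception (d)'s conditions are all satisfied: a current General Clearance is held; a current Standing Exemption Letter is held; the registered capacity is 3,490 units, below the 4,370 units limit. Turning to paragraph (p): (p) operates against (d): a current Schedule A Approval is held. Exception (d) does not apply.
Exception (e) requires that aggregate throughput is less than 3,710 units; but aggregate throughput is 3,850 units, not less than 3,710 units, so (e) is unavailable.

No — exception (b) applies; Sora does not need a building permit.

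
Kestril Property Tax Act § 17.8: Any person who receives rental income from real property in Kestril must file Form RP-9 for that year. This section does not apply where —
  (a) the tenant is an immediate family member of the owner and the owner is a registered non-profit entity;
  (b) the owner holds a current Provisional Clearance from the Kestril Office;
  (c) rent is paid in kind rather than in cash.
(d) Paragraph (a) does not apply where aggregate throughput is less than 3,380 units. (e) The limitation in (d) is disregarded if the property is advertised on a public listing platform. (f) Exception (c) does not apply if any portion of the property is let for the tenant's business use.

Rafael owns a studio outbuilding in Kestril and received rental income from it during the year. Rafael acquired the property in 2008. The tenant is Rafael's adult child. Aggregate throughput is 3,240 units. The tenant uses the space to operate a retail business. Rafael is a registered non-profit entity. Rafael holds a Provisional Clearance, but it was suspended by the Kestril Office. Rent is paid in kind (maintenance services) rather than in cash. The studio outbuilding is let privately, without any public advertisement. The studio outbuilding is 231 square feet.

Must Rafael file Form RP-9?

Yes — Rafael must file Form RP-9.

Exception (a)'s conditions are all satisfied: the tenant is an immediate family member; Rafael is a registered non-profit. However, paragraphs (d)–(e) must be considered: (d) is triggered — aggregate throughput is 3,240 units, less than the 3,380 units limit. (e) is not triggered (the property is let privately without advertisement), so (d) stands. Exception (a) does not apply.
Exception (b) does not apply: the Provisional Clearance is not current.
All of (c)'s requirements are met (rent is paid in kind). But applying paragraph (f): (f) operates — the space is let for business use. So (c) is unavailable.
No exception applies. The general rule governs.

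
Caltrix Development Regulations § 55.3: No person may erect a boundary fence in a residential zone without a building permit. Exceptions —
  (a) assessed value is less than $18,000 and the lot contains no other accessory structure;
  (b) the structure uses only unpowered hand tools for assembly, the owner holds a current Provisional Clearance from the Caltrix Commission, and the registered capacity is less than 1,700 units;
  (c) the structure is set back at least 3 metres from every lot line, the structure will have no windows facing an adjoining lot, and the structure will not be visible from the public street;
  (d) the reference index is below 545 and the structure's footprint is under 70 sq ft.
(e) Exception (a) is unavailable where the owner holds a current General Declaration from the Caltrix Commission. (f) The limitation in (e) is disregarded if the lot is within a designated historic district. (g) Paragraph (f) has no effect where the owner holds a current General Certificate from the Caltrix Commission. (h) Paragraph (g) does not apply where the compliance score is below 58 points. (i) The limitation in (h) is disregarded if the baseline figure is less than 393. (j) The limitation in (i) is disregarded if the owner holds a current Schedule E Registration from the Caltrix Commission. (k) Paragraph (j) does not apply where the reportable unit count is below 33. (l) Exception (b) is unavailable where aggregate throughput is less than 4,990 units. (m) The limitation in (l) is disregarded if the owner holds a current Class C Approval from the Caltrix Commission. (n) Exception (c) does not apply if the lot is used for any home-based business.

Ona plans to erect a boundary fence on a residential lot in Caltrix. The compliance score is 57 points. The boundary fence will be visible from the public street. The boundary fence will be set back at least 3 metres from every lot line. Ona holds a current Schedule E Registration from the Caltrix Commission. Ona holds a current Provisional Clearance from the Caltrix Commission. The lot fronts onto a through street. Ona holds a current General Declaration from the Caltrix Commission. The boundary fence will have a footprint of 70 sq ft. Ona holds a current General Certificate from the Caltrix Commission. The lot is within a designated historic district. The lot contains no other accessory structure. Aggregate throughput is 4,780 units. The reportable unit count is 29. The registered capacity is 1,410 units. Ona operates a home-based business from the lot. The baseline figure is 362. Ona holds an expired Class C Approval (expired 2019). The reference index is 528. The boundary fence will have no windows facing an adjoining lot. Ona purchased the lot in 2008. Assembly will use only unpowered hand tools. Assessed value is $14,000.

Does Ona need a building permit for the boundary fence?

Yes — Ona must obtain a building permit.

Exception (a): assessed value is $14,000, less than the $18,000 limit; the lot has no other accessory structure — every condition holds. Turning to paragraphs (e)–(k): (e) is triggered — a current General Declaration is held. (f) is triggered (the lot is in a historic district), but is displaced by (g): (g) applies — a current General Certificate is held. (h) is engaged (the compliance score is 57 points, below the 58 points limit), but is set aside by (i): (i) operates against (h): the baseline figure is 362, less than the 393 limit. (j) would limit (i) — a current Schedule E Registration is held — but (k) sets (j) aside: (k) is engaged — the reportable unit count is 29, below the 33 limit. Exception (a) does not apply.
Exception (b)'s conditions are all satisfied: assembly uses only hand tools; a current Provisional Clearance is held; the registered capacity is 1,410 units, less than the 1,700 units limit. But: (l) operates against (b): aggregate throughput is 4,780 units, less than the 4,990 units limit. (m) does not operate here (no current Class C Approval is held), so (l) stands. Exception (b) does not apply.
Exception (c) requires that the structure will not be visible from the public street; but the structure will be visible from the street, so (c) is unavailable.
Exception (d) fails — the structure's footprint is 70 sq ft, not under 70 sq ft.
None of the exceptions is available; § 55.3 applies in full.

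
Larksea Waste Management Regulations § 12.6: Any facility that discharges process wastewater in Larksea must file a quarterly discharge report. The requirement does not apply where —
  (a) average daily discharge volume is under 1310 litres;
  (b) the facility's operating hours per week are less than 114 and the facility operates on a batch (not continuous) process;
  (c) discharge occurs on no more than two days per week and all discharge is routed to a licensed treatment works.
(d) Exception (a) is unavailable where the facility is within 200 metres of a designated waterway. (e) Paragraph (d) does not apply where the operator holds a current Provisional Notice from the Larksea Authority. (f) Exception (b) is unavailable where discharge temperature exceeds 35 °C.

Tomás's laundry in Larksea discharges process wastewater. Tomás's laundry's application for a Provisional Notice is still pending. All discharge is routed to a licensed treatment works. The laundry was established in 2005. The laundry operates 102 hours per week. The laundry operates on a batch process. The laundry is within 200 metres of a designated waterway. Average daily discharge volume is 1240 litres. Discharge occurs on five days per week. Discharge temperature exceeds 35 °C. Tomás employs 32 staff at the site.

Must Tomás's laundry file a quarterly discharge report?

Exception (a): average daily discharge volume is 1240 litres, under the 1310 litres limit — every condition holds. Turning to paragraphs (d)–(e): (d) is engaged — the laundry is within 200 m of a designated waterway. (e), which would lift (d), is inapplicable — there is no Provisional Notice in force. (a) is therefore removed.
Exception (b) is satisfied on its face — the facility's operating hours per week are 102, less than the 114 limit; the facility operates on a batch process. But applying paragraph (f): (f) is triggered — discharge temperature exceeds 35 °C. Exception (b) does not apply.
Exception (c) requires that discharge occurs on no more than two days per week; but discharge occurs on five days per week, so (c) is unavailable.
No exception applies. The general rule governs.

Yes — Tomás's laundry must file a quarterly discharge report.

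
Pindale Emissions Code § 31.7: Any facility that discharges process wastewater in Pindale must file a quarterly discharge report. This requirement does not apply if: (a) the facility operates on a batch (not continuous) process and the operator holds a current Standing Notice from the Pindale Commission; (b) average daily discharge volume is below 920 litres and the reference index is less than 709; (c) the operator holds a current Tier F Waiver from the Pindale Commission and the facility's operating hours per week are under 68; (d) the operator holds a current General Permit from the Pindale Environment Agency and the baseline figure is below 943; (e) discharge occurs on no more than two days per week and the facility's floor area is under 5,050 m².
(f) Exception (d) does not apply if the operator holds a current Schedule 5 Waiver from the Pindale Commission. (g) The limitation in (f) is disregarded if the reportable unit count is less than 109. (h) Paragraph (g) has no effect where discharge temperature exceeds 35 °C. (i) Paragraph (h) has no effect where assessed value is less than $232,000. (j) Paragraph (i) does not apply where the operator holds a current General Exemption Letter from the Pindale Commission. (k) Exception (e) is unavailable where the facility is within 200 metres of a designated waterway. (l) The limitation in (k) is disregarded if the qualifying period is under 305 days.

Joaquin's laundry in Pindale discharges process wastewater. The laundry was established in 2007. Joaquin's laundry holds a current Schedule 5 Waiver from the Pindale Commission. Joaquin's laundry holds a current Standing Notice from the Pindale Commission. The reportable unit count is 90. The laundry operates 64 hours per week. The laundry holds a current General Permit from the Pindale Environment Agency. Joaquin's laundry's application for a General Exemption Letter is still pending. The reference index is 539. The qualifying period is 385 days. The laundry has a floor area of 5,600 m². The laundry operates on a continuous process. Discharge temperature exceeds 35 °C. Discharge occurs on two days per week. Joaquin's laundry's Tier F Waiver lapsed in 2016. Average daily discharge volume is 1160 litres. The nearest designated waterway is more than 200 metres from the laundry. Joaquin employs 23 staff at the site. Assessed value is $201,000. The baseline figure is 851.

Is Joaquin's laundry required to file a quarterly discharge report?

Exception (a) does not apply: the facility operates on a continuous process.
Exception (b) requires that average daily discharge volume is below 920 litres; but average daily discharge volume is 1160 litres, not below 920 litres, so (b) is unavailable.
Exception (c) fails — there is no Tier F Waiver in force.
All of (d)'s requirements are met (a current General Permit is held; the baseline figure is 851, below the 943 limit). Considering the limiting provisions: (f) operates (a current Schedule 5 Waiver is held), but yields to (g): (g) operates against (f): the reportable unit count is 90, less than the 109 limit. (h) is triggered (discharge temperature exceeds 35 °C), but is itself disapplied by (i): (i) applies — assessed value is $201,000, less than the $232,000 limit. (j), which would lift (i), is inapplicable — the General Exemption Letter is not current. Exception (d) stands.
Exception (e) does not apply: the facility's floor area is 5,600 m², not under 5,050 m².

No — exception (d) applies; Joaquin's laundry is not required to file a quarterly discharge report.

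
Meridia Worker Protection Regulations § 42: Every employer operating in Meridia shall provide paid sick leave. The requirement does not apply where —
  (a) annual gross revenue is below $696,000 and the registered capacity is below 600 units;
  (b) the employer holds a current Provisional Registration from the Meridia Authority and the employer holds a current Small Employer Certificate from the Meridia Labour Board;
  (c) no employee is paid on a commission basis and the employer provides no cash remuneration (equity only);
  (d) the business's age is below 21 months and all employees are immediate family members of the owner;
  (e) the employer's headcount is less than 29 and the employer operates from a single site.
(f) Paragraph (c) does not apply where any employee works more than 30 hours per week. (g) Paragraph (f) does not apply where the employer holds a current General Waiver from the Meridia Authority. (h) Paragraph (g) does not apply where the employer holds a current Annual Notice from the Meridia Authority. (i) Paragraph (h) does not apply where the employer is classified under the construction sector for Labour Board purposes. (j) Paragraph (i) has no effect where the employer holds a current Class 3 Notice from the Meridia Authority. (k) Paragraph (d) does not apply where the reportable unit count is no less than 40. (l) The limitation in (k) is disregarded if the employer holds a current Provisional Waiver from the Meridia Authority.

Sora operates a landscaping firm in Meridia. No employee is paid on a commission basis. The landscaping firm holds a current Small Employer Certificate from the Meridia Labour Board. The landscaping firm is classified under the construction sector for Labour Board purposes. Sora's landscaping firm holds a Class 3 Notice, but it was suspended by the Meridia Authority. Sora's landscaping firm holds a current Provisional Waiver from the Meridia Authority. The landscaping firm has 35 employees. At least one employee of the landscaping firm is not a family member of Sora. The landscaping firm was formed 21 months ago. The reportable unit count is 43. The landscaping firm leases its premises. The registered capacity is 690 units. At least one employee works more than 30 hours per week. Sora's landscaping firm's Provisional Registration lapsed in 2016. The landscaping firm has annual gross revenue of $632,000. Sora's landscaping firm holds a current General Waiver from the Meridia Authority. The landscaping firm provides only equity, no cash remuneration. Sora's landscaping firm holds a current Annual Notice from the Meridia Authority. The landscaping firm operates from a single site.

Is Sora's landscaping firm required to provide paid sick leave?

No — exception (c) applies; Sora's landscaping firm is not required to provide paid sick leave.

Exception (a) requires that the registered capacity is below 600 units; but the registered capacity is 690 units, not below 600 units, so (a) is unavailable.
Exception (b) requires that the employer holds a current Provisional Registration from the Meridia Authority; but the Provisional Registration is not current, so (b) is unavailable.
Exception (c): no employee is paid on commission; remuneration is equity-only — every condition holds. Under paragraphs (f)–(j): (f) is engaged (at least one employee exceeds 30 hours/week), but is overridden by (g): (g) is triggered — a current General Waiver is held. (h) operates (a current Annual Notice is held), but is displaced by (i): (i) operates against (h): the landscaping firm is classified under the construction sector. (j), which would lift (i), does not operate here — no current Class 3 Notice is held. Exception (c) stands.
Exception (d) fails — the business's age is 21 months, not below 21 months.
Exception (e) does not apply: the employer's headcount is 35, not less than 29.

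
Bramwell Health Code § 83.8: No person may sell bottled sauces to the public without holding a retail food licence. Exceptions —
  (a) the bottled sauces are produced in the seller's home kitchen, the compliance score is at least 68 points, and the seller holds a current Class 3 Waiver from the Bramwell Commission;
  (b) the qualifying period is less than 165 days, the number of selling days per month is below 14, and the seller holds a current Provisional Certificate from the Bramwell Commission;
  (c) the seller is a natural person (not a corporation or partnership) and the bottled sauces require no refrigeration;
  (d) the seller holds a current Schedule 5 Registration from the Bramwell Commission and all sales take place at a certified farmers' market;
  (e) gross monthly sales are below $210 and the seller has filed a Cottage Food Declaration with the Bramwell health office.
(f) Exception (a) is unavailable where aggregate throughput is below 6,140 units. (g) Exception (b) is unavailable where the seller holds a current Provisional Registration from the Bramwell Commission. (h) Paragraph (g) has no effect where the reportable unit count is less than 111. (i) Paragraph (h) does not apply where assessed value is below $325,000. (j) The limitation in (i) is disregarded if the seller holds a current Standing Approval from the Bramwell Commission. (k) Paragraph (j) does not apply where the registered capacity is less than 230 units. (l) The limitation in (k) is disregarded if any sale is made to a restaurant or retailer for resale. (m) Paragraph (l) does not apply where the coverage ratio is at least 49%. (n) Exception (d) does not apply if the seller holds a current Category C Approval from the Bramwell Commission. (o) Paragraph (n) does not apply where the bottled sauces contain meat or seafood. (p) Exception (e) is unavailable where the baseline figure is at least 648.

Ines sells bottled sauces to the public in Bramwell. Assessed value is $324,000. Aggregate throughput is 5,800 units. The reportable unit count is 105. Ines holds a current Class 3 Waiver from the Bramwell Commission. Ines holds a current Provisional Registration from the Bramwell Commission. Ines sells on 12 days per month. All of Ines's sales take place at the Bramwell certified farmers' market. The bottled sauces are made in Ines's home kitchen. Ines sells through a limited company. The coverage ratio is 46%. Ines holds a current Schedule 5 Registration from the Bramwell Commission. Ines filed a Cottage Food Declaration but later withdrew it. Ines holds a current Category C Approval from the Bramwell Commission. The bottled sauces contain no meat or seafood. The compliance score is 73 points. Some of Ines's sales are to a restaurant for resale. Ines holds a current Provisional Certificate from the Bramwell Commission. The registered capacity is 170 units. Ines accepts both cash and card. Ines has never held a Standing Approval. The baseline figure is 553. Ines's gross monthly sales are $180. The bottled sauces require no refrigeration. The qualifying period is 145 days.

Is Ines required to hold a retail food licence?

Yes — Ines must hold a retail food licence.

Exception (a)'s conditions are all satisfied: the bottled sauces are home-kitchen produced; the compliance score is 73 points, meeting the 68 points threshold; a current Class 3 Waiver is held. However, paragraph (f) must be considered: (f) is engaged — aggregate throughput is 5,800 units, below the 6,140 units limit. Exception (a) does not apply.
Exception (b)'s conditions are all satisfied: the qualifying period is 145 days, less than the 165 days limit; the number of selling days per month is 12, below the 14 limit; a current Provisional Certificate is held. But applying paragraphs (g)–(m): (g) is engaged — a current Provisional Registration is held. (h) applies (the reportable unit count is 105, less than the 111 limit), but is displaced by (i): (i) applies — assessed value is $324,000, below the $325,000 limit. (j), which would lift (i), is not triggered — there is no Standing Approval in force. Exception (b) does not apply.
Exception (c) fails — the seller operates through a limited company.
Exception (d)'s conditions are all satisfied: a current Schedule 5 Registration is held; all sales are at a certified farmers' market. However, paragraphs (n)–(o) must be considered: (n) operates against (d): a current Category C Approval is held. (o), which would lift (n), is inapplicable — the bottled sauces contain no meat or seafood. So (d) is unavailable.
Exception (e) does not apply: the Cottage Food Declaration was withdrawn.
No exception displaces § 83.8.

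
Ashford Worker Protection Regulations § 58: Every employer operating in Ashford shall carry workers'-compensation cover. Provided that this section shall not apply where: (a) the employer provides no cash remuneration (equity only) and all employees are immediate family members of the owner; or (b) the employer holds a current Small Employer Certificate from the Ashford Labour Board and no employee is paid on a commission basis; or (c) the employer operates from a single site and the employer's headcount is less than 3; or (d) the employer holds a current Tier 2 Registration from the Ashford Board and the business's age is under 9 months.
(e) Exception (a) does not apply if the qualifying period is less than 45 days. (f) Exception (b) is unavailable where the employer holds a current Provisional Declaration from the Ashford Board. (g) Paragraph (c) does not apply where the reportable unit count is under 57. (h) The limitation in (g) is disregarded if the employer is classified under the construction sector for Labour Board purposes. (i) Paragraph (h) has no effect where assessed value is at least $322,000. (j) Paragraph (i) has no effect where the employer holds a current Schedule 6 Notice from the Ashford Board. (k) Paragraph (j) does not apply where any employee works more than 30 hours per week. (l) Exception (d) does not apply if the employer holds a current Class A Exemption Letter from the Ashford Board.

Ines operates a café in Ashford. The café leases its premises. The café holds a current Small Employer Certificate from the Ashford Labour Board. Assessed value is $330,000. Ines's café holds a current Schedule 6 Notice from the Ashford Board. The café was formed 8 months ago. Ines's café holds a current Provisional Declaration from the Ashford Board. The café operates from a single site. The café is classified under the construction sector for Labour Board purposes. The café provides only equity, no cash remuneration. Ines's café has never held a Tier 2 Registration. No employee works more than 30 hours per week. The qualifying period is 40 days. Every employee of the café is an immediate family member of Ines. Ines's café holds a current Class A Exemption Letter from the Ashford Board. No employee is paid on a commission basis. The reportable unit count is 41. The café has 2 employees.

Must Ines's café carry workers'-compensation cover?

No — exception (c) applies; Ines's café is not required to carry workers'-compensation cover.

Exception (a) is satisfied on its face — remuneration is equity-only; every employee is an immediate family member. But applying paragraph (e): (e) operates against (a): the qualifying period is 40 days, less than the 45 days limit. (a) is therefore removed.
Exception (b)'s conditions are all satisfied: a current Small Employer Certificate is held; no employee is paid on commission. But applying paragraph (f): (f) operates against (b): a current Provisional Declaration is held. (b) is therefore removed.
Exception (c) is satisfied on its face — the employer operates from a single site; the employer's headcount is 2, less than the 3 limit. As to paragraphs (g)–(k): (g) is triggered (the reportable unit count is 41, under the 57 limit), but is overridden by (h): (h) applies — the café is classified under the construction sector. (i) is triggered (assessed value is $330,000, meeting the $322,000 threshold), but is overridden by (j): (j) operates against (i): a current Schedule 6 Notice is held. (k), which would lift (j), is inapplicable — no employee exceeds 30 hours/week. Exception (c) stands.
Exception (d) fails — there is no Tier 2 Registration in force.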